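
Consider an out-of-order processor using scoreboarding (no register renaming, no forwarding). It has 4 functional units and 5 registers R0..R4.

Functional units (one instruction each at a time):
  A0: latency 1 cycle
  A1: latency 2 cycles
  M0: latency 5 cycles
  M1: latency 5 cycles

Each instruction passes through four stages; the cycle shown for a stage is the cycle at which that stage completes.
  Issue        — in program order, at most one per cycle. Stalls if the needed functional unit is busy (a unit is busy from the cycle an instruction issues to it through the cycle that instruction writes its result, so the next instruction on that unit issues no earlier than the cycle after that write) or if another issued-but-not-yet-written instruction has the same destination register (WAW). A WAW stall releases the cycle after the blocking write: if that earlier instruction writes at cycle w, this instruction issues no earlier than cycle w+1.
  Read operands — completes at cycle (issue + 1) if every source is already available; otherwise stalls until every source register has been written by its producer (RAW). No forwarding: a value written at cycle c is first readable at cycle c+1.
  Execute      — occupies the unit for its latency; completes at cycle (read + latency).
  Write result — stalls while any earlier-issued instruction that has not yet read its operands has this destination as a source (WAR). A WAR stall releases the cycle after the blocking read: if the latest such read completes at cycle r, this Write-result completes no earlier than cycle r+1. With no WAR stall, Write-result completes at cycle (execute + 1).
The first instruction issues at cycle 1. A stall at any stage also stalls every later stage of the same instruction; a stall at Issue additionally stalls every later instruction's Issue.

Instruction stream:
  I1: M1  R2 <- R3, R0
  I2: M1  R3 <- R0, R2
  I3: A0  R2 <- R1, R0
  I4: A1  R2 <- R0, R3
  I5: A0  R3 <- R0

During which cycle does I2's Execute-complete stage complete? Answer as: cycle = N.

I1 -> (1, 2, 7, 8)
I2 -> (9, 10, 15, 16)  // struct: M1 busy until I1 writes@8
I3 -> (10, 11, 12, 13)
I4 -> (14, 17, 19, 20)  // WAW R2: wait I3 write@13, RAW R3: wait I2 write@16
I5 -> (17, 18, 19, 20)  // WAW R3: wait I2 write@16

cycle = 15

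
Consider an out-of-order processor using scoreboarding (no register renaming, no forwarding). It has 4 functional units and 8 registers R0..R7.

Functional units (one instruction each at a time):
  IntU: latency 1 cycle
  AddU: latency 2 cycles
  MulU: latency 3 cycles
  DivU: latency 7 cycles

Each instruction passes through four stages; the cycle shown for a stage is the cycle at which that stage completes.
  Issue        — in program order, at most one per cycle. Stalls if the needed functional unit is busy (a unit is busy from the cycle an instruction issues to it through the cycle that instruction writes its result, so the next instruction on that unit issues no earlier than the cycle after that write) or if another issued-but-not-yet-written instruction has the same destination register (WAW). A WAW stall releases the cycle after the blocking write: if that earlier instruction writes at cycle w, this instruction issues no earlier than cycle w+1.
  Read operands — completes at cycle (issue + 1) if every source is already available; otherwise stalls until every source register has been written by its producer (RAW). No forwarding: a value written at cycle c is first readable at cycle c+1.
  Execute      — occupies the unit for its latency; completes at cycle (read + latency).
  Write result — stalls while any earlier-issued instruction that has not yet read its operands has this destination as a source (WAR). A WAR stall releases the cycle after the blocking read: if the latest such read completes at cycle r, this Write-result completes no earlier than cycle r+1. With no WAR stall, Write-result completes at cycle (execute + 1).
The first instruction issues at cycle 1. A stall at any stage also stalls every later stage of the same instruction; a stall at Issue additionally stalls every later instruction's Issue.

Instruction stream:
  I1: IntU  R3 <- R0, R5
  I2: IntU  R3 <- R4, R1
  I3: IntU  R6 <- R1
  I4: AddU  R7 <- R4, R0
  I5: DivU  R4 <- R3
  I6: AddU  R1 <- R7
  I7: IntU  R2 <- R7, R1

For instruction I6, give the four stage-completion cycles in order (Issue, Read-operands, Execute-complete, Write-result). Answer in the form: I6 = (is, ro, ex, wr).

c1: I1→IntU
c2: I1 RO
c3: I1 EX
c4: I1 WR R3
c5: I2→IntU
c6: I2 RO
c7: I2 EX
c8: I2 WR R3
c9: I3→IntU
c10: I3 RO · I4→AddU
c11: I3 EX · I4 RO · I5→DivU
c12: I3 WR R6 · I5 RO
c13: I4 EX
c14: I4 WR R7
c15: I6→AddU
c16: I6 RO · I7→IntU
c18: I6 EX
c19: I5 EX · I6 WR R1
c20: I5 WR R4 · I7 RO
c21: I7 EX
c22: I7 WR R2

I6 = (15, 16, 18, 19)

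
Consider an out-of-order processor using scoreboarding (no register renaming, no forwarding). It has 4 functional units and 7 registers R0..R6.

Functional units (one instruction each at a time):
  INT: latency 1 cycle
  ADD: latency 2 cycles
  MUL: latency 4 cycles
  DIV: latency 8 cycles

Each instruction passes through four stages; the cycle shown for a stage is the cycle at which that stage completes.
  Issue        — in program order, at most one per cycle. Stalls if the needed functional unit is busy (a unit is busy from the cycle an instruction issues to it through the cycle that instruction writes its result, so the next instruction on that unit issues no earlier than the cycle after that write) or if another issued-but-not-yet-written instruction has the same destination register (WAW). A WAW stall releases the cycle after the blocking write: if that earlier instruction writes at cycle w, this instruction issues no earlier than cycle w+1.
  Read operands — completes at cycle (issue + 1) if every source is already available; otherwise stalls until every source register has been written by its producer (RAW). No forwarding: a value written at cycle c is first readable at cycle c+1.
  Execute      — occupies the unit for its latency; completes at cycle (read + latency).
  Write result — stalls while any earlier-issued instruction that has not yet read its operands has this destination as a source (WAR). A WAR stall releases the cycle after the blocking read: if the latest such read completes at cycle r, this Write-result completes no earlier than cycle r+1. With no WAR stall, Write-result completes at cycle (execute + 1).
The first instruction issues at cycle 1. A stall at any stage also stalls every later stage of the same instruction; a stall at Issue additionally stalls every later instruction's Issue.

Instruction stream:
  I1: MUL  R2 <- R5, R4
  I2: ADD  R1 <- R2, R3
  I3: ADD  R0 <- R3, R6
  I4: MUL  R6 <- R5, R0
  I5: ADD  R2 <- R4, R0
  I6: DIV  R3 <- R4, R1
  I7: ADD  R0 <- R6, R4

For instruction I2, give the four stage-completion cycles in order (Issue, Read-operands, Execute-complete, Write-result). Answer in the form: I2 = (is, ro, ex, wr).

I2 = (2, 8, 10, 11)

t=1  I1→MUL
t=2  I1 RO; I2→ADD
t=6  I1 EX
t=7  I1 WR R2
t=8  I2 RO
t=10  I2 EX
t=11  I2 WR R1
t=12  I3→ADD
t=13  I3 RO; I4→MUL
t=15  I3 EX
t=16  I3 WR R0
t=17  I4 RO; I5→ADD
t=18  I5 RO; I6→DIV
t=19  I6 RO
t=20  I5 EX
t=21  I4 EX; I5 WR R2
t=22  I4 WR R6; I7→ADD
t=23  I7 RO
t=25  I7 EX
t=26  I7 WR R0
t=27  I6 EX
t=28  I6 WR R3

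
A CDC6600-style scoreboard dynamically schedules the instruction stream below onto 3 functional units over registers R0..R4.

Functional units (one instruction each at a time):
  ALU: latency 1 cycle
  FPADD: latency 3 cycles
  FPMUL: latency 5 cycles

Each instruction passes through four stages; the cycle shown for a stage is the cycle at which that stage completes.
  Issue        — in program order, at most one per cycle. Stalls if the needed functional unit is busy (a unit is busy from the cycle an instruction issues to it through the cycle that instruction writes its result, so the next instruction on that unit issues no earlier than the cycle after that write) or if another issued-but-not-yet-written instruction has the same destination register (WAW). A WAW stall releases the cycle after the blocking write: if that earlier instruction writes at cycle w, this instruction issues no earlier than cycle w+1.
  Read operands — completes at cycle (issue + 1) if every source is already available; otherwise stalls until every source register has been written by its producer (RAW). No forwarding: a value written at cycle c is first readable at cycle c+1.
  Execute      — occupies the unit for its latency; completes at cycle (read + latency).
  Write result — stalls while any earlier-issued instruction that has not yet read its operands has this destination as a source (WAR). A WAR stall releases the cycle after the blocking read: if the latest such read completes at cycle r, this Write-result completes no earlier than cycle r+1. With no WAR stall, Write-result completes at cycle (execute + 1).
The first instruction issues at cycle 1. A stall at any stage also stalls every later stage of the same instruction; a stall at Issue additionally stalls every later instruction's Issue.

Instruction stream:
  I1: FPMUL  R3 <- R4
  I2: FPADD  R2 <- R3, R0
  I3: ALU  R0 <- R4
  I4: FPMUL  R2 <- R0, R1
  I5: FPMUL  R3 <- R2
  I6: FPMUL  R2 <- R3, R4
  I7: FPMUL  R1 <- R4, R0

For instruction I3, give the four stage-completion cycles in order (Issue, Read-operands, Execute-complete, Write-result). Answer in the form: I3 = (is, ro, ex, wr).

I1 -> (1, 2, 7, 8)
I2 -> (2, 9, 12, 13)  // RAW R3: wait I1 write@8
I3 -> (3, 4, 5, 10)  // WAR R0: wait I2 read@9
I4 -> (14, 15, 20, 21)  // WAW R2: wait I2 write@13
I5 -> (22, 23, 28, 29)  // struct: FPMUL busy until I4 writes@21
I6 -> (30, 31, 36, 37)  // struct: FPMUL busy until I5 writes@29
I7 -> (38, 39, 44, 45)  // struct: FPMUL busy until I6 writes@37

I3 = (3, 4, 5, 10)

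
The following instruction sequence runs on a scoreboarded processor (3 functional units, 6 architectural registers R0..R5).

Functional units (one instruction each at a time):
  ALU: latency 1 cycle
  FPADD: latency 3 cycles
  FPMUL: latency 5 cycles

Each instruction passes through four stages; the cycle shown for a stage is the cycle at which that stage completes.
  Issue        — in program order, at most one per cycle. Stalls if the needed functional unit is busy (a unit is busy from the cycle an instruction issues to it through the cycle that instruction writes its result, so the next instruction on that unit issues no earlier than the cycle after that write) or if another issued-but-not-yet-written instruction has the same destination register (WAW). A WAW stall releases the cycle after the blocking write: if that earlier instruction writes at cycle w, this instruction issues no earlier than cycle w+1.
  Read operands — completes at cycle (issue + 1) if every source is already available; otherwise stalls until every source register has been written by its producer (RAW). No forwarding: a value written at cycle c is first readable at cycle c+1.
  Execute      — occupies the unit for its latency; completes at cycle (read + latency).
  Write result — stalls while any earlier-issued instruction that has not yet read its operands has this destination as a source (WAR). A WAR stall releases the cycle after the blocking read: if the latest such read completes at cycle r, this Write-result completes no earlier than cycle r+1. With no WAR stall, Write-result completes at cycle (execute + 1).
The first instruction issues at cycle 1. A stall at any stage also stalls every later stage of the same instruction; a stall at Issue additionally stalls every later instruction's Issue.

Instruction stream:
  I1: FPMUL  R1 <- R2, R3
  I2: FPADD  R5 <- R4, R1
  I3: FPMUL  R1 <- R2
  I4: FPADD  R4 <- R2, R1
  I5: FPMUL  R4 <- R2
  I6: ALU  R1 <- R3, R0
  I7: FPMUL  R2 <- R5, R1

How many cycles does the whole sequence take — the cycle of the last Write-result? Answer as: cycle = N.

I1  is:1  ro:2  ex:7  wr:8
I2  is:2  ro:9  ex:12  wr:13  — RAW R1: wait I1 write@8
I3  is:9  ro:10  ex:15  wr:16  — struct: FPMUL busy until I1 writes@8
I4  is:14  ro:17  ex:20  wr:21  — struct: FPADD busy until I2 writes@13, RAW R1: wait I3 write@16
I5  is:22  ro:23  ex:28  wr:29  — WAW R4: wait I4 write@21
I6  is:23  ro:24  ex:25  wr:26
I7  is:30  ro:31  ex:36  wr:37  — struct: FPMUL busy until I5 writes@29

cycle = 37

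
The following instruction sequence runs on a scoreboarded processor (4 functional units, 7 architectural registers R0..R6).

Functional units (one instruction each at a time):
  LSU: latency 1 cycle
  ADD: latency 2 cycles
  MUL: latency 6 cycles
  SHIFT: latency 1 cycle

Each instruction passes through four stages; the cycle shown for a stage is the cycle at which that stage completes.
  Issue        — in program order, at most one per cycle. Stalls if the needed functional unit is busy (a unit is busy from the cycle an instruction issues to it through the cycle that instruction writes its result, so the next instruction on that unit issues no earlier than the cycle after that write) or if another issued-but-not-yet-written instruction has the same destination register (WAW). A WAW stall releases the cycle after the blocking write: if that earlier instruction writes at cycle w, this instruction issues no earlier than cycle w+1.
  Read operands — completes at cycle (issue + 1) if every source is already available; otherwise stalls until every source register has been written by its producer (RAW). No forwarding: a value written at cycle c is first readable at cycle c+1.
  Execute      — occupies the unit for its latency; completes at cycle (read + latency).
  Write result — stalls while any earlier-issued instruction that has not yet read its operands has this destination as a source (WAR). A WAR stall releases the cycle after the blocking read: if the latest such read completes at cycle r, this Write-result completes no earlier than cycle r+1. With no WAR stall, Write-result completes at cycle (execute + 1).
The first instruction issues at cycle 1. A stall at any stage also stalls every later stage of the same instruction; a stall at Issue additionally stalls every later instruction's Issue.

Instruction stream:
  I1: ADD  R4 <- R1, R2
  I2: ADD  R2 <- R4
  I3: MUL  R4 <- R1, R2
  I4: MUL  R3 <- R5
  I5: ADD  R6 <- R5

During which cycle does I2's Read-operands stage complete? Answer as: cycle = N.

cycle = 7

cycle 1: I1 issues→ADD
cycle 2: I1 reads
cycle 4: I1 exec-done
cycle 5: I1 writes R4
cycle 6: I2 issues→ADD
cycle 7: I2 reads · I3 issues→MUL
cycle 9: I2 exec-done
cycle 10: I2 writes R2
cycle 11: I3 reads
cycle 17: I3 exec-done
cycle 18: I3 writes R4
cycle 19: I4 issues→MUL
cycle 20: I4 reads · I5 issues→ADD
cycle 21: I5 reads
cycle 23: I5 exec-done
cycle 24: I5 writes R6
cycle 26: I4 exec-done
cycle 27: I4 writes R3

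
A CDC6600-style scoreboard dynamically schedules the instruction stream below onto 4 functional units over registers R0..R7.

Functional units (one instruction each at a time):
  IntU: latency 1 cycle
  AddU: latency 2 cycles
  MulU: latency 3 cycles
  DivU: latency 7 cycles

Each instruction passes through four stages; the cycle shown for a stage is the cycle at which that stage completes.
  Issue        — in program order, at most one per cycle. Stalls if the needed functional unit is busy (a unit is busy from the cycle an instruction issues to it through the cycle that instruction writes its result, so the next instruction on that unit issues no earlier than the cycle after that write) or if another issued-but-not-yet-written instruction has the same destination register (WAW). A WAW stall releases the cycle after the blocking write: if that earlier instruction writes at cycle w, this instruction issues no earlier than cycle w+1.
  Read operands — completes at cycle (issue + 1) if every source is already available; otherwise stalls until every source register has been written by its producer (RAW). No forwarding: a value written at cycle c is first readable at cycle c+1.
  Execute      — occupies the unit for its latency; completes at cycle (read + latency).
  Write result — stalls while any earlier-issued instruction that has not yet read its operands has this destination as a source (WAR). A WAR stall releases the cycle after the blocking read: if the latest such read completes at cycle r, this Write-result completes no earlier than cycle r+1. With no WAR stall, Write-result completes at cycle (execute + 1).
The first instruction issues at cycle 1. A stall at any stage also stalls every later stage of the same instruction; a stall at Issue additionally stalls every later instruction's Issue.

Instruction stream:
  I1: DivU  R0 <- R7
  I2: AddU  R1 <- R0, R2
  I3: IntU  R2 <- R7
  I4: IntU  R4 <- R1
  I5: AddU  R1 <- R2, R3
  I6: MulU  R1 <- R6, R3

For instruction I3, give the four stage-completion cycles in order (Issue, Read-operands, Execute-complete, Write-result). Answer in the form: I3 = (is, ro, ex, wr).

I3 = (3, 4, 5, 12)

[1] I1→DivU
[2] I1 RO · I2→AddU
[3] I3→IntU
[4] I3 RO
[5] I3 EX
[9] I1 EX
[10] I1 WR R0
[11] I2 RO
[12] I3 WR R2
[13] I2 EX · I4→IntU
[14] I2 WR R1
[15] I4 RO · I5→AddU
[16] I4 EX · I5 RO
[17] I4 WR R4
[18] I5 EX
[19] I5 WR R1
[20] I6→MulU
[21] I6 RO
[24] I6 EX
[25] I6 WR R1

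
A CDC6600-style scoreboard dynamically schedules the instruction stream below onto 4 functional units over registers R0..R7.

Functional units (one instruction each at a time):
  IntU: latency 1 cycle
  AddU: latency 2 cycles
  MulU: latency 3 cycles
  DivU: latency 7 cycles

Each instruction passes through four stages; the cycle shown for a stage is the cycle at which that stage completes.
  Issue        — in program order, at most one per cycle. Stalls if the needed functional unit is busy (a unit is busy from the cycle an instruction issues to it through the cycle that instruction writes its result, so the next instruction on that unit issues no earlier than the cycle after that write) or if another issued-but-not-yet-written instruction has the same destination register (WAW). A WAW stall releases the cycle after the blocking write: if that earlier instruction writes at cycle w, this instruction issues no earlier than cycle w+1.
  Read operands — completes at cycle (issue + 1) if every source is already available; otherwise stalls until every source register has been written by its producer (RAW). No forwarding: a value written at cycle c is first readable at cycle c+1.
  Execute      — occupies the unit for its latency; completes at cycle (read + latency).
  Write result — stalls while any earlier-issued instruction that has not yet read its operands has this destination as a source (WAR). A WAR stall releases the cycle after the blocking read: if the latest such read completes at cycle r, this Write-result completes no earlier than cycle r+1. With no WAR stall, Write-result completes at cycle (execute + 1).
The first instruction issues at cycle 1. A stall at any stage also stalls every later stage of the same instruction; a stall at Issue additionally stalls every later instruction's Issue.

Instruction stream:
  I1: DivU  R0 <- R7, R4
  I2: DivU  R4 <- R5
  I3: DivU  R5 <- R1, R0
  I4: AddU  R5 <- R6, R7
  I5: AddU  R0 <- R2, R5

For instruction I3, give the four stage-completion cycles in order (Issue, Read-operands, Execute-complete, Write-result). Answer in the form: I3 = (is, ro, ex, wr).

I3 = (21, 22, 29, 30)

I1 -> (1, 2, 9, 10)
I2 -> (11, 12, 19, 20)  // struct: DivU busy until I1 writes@10
I3 -> (21, 22, 29, 30)  // struct: DivU busy until I2 writes@20
I4 -> (31, 32, 34, 35)  // WAW R5: wait I3 write@30
I5 -> (36, 37, 39, 40)  // struct: AddU busy until I4 writes@35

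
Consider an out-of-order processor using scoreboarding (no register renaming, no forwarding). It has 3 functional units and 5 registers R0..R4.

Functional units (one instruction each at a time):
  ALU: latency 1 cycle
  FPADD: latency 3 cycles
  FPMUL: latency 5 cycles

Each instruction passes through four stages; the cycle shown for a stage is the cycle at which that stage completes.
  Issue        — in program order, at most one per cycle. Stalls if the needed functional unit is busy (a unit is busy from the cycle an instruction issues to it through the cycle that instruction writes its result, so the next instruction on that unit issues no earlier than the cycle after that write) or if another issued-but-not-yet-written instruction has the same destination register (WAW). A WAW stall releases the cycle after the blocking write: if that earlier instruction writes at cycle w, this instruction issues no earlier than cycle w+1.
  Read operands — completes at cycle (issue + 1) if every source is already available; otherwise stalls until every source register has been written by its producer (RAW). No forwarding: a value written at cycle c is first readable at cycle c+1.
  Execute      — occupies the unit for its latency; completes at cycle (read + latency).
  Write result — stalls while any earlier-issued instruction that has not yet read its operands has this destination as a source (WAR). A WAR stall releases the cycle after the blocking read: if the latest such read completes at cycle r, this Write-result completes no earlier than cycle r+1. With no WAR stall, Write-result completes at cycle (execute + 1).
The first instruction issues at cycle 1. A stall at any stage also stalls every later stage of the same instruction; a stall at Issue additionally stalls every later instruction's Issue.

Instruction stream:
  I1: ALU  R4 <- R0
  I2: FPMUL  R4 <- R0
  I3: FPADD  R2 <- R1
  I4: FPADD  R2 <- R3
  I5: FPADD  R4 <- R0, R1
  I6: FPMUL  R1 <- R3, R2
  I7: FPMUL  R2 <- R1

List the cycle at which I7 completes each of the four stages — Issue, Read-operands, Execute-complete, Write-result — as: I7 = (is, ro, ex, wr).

I1  is:1  ro:2  ex:3  wr:4
I2  is:5  ro:6  ex:11  wr:12  — WAW R4: wait I1 write@4
I3  is:6  ro:7  ex:10  wr:11
I4  is:12  ro:13  ex:16  wr:17  — struct: FPADD busy until I3 writes@11
I5  is:18  ro:19  ex:22  wr:23  — struct: FPADD busy until I4 writes@17
I6  is:19  ro:20  ex:25  wr:26
I7  is:27  ro:28  ex:33  wr:34  — struct: FPMUL busy until I6 writes@26

I7 = (27, 28, 33, 34)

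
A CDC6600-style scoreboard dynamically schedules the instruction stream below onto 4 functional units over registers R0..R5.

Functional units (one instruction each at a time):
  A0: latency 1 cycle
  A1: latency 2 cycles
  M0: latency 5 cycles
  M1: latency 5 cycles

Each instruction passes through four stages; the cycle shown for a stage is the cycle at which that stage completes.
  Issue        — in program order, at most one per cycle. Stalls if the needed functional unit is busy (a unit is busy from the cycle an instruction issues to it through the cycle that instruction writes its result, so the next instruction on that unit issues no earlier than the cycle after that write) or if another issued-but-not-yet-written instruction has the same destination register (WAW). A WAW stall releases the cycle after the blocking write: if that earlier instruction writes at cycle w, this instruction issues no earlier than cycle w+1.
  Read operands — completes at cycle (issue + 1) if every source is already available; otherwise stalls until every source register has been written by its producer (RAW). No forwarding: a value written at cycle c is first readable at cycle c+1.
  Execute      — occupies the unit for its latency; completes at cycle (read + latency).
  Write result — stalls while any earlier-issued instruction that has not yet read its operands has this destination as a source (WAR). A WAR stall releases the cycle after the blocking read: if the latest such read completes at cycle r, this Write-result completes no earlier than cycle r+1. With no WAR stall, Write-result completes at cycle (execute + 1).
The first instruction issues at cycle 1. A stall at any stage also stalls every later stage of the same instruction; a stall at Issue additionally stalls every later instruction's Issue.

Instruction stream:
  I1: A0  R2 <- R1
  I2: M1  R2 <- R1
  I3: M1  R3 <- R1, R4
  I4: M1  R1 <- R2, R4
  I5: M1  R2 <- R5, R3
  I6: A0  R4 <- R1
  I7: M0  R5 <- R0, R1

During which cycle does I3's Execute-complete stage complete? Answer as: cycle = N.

cycle = 19

  I1 | 1 | 2 | 3 | 4
  I2 | 5 | 6 | 11 | 12   WAW R2: wait I1 write@4
  I3 | 13 | 14 | 19 | 20   struct: M1 busy until I2 writes@12
  I4 | 21 | 22 | 27 | 28   struct: M1 busy until I3 writes@20
  I5 | 29 | 30 | 35 | 36   struct: M1 busy until I4 writes@28
  I6 | 30 | 31 | 32 | 33
  I7 | 31 | 32 | 37 | 38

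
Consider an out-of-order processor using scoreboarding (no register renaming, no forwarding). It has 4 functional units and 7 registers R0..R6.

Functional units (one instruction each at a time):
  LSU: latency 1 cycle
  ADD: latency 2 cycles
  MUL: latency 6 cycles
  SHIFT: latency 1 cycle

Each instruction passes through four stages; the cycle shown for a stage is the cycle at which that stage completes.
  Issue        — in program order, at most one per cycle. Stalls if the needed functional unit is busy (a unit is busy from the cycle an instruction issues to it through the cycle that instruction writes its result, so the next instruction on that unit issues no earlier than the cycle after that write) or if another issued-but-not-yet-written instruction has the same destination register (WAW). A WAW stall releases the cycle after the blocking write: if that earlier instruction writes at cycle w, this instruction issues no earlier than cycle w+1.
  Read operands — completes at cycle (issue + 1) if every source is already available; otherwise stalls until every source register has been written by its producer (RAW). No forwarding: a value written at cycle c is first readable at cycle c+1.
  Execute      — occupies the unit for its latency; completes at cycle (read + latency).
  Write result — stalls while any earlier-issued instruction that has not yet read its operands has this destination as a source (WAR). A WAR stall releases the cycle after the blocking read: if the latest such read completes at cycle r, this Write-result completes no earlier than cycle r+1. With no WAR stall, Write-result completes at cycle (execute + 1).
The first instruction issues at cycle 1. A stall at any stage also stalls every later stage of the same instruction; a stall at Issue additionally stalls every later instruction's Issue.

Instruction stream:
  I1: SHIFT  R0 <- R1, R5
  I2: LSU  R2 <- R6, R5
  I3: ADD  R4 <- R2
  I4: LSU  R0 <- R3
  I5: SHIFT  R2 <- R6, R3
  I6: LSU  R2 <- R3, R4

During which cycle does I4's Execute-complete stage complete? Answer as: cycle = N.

I1 -> (1, 2, 3, 4)
I2 -> (2, 3, 4, 5)
I3 -> (3, 6, 8, 9)  // RAW R2: wait I2 write@5
I4 -> (6, 7, 8, 9)  // struct: LSU busy until I2 writes@5
I5 -> (7, 8, 9, 10)
I6 -> (11, 12, 13, 14)  // WAW R2: wait I5 write@10

cycle = 8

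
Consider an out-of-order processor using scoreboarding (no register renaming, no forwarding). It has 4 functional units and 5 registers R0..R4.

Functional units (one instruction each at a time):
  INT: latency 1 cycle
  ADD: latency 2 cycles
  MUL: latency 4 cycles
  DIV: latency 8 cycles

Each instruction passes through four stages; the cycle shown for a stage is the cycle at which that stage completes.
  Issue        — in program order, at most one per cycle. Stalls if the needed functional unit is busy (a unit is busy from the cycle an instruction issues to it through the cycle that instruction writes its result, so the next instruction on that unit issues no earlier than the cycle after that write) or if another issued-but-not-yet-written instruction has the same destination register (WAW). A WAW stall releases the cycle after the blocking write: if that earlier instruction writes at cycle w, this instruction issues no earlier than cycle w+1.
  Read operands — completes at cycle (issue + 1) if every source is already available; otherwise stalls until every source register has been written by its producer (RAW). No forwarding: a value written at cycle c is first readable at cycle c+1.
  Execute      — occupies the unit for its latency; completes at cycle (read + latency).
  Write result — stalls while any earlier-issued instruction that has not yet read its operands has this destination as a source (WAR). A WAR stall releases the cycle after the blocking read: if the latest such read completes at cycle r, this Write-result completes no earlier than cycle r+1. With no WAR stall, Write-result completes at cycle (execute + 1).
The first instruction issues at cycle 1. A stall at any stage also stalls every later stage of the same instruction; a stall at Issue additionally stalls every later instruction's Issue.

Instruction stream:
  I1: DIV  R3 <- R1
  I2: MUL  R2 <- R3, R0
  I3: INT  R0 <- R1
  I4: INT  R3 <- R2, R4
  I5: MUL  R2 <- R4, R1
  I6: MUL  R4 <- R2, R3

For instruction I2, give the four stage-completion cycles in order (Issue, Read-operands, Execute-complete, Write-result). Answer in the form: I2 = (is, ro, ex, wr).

I2 = (2, 12, 16, 17)

  I1 | 1 | 2 | 10 | 11
  I2 | 2 | 12 | 16 | 17   RAW R3: wait I1 write@11
  I3 | 3 | 4 | 5 | 13   WAR R0: wait I2 read@12
  I4 | 14 | 18 | 19 | 20   struct: INT busy until I3 writes@13 · RAW R2: wait I2 write@17
  I5 | 18 | 19 | 23 | 24   struct: MUL busy until I2 writes@17
  I6 | 25 | 26 | 30 | 31   struct: MUL busy until I5 writes@24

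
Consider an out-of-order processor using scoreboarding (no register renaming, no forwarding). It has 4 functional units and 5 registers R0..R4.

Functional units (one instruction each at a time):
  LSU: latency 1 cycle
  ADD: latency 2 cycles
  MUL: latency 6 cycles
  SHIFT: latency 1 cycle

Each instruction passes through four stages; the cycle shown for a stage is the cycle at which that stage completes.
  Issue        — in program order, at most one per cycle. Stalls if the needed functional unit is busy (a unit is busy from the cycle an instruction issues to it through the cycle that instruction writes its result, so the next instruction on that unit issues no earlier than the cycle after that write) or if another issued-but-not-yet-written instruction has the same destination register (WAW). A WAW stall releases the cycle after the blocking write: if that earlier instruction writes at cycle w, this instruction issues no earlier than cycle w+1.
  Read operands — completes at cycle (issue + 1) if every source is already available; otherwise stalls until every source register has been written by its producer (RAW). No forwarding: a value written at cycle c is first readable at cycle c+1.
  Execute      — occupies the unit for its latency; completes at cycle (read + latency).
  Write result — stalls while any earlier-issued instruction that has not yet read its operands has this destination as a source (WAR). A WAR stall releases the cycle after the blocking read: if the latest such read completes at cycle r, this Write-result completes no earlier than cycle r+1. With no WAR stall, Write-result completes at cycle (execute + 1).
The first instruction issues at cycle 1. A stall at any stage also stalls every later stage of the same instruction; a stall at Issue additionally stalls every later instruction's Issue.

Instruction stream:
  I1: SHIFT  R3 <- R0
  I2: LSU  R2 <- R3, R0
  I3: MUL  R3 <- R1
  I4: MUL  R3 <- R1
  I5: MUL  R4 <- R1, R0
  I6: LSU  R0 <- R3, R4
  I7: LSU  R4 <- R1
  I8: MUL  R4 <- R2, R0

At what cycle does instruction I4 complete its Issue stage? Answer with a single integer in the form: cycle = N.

cycle = 14

t=1  I1 dispatched to SHIFT
t=2  I1 operands ready; I2 dispatched to LSU
t=3  I1 complete
t=4  R3←I1
t=5  I2 operands ready; I3 dispatched to MUL
t=6  I2 complete; I3 operands ready
t=7  R2←I2
t=12  I3 complete
t=13  R3←I3
t=14  I4 dispatched to MUL
t=15  I4 operands ready
t=21  I4 complete
t=22  R3←I4
t=23  I5 dispatched to MUL
t=24  I5 operands ready; I6 dispatched to LSU
t=30  I5 complete
t=31  R4←I5
t=32  I6 operands ready
t=33  I6 complete
t=34  R0←I6
t=35  I7 dispatched to LSU
t=36  I7 operands ready
t=37  I7 complete
t=38  R4←I7
t=39  I8 dispatched to MUL
t=40  I8 operands ready
t=46  I8 complete
t=47  R4←I8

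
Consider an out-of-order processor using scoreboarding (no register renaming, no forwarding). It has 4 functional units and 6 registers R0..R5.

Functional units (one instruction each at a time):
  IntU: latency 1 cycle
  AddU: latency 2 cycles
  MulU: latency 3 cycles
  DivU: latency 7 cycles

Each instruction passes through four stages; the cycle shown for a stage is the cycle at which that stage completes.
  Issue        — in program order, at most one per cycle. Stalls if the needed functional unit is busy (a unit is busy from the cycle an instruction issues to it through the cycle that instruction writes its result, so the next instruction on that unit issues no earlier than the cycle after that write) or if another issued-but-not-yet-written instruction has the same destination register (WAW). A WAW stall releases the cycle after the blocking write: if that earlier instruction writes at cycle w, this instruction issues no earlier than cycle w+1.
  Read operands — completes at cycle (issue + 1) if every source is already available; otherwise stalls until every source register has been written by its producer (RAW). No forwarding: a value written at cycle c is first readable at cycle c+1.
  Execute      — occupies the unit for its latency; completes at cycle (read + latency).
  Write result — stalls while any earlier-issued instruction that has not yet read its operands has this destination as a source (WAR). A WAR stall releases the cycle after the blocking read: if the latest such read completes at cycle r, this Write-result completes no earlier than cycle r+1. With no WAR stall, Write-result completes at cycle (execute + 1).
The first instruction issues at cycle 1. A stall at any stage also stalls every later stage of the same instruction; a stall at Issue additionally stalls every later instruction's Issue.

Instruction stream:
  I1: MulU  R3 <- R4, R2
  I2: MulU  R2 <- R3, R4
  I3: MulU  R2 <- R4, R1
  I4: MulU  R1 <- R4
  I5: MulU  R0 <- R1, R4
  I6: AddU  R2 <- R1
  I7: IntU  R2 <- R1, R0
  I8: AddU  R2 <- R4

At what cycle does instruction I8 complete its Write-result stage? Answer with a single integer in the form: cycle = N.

[1] I1→MulU
[2] I1 RO
[5] I1 EX
[6] I1 WR R3
[7] I2→MulU
[8] I2 RO
[11] I2 EX
[12] I2 WR R2
[13] I3→MulU
[14] I3 RO
[17] I3 EX
[18] I3 WR R2
[19] I4→MulU
[20] I4 RO
[23] I4 EX
[24] I4 WR R1
[25] I5→MulU
[26] I5 RO; I6→AddU
[27] I6 RO
[29] I5 EX; I6 EX
[30] I5 WR R0; I6 WR R2
[31] I7→IntU
[32] I7 RO
[33] I7 EX
[34] I7 WR R2
[35] I8→AddU
[36] I8 RO
[38] I8 EX
[39] I8 WR R2

cycle = 39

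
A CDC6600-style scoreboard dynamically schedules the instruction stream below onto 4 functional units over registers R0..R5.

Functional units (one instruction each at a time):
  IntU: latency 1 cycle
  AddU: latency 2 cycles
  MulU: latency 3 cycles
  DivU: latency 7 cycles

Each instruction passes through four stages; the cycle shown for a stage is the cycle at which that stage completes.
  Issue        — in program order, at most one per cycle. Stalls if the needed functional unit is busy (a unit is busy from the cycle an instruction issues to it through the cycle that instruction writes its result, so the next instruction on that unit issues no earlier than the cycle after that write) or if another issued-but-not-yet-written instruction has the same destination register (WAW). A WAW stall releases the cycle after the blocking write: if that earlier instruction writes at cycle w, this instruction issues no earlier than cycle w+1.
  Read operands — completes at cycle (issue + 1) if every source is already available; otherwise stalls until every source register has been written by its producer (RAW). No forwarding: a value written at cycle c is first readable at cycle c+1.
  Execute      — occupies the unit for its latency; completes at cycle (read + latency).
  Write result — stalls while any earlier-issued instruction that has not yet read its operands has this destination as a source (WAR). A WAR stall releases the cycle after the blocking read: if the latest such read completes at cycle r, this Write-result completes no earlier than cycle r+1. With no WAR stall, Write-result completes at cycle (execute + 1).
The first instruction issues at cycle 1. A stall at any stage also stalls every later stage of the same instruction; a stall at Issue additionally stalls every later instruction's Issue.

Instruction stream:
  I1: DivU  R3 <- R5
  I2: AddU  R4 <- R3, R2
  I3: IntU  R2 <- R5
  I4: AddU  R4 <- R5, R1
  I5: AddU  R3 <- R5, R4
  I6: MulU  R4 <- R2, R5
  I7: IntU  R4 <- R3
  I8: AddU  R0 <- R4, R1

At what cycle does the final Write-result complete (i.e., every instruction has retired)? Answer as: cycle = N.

cycle = 34

cycle 1: issue I1 (DivU)
cycle 2: I1 read-ops | issue I2 (AddU)
cycle 3: issue I3 (IntU)
cycle 4: I3 read-ops
cycle 5: I3 finished on IntU
cycle 9: I1 finished on DivU
cycle 10: I1→R3
cycle 11: I2 read-ops
cycle 12: I3→R2
cycle 13: I2 finished on AddU
cycle 14: I2→R4
cycle 15: issue I4 (AddU)
cycle 16: I4 read-ops
cycle 18: I4 finished on AddU
cycle 19: I4→R4
cycle 20: issue I5 (AddU)
cycle 21: I5 read-ops | issue I6 (MulU)
cycle 22: I6 read-ops
cycle 23: I5 finished on AddU
cycle 24: I5→R3
cycle 25: I6 finished on MulU
cycle 26: I6→R4
cycle 27: issue I7 (IntU)
cycle 28: I7 read-ops | issue I8 (AddU)
cycle 29: I7 finished on IntU
cycle 30: I7→R4
cycle 31: I8 read-ops
cycle 33: I8 finished on AddU
cycle 34: I8→R0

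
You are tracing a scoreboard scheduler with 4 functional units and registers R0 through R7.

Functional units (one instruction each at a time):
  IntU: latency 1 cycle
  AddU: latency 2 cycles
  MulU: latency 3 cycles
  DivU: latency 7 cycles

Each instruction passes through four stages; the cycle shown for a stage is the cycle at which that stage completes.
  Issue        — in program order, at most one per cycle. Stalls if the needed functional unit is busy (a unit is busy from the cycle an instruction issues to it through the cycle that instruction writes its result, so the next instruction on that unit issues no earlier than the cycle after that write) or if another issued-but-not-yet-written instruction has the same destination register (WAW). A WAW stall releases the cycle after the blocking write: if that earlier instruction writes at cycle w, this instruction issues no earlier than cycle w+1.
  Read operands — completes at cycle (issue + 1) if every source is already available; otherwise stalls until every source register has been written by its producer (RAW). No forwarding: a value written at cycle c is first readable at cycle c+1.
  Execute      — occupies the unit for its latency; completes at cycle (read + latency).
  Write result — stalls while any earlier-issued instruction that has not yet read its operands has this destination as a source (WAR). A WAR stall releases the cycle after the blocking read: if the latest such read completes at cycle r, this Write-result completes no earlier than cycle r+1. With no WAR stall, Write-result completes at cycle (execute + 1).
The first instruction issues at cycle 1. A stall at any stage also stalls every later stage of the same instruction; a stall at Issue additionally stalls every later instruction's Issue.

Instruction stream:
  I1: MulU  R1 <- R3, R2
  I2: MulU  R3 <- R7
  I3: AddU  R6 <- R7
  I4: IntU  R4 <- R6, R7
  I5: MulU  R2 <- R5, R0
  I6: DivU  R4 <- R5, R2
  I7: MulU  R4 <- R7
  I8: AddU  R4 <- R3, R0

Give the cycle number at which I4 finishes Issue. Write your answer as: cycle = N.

cycle = 9

[I1] 1/2/5/6
[I2] 7/8/11/12  (struct: MulU busy until I1 writes@6)
[I3] 8/9/11/12
[I4] 9/13/14/15  (RAW R6: wait I3 write@12)
[I5] 13/14/17/18  (struct: MulU busy until I2 writes@12)
[I6] 16/19/26/27  (WAW R4: wait I4 write@15; RAW R2: wait I5 write@18)
[I7] 28/29/32/33  (WAW R4: wait I6 write@27)
[I8] 34/35/37/38  (WAW R4: wait I7 write@33)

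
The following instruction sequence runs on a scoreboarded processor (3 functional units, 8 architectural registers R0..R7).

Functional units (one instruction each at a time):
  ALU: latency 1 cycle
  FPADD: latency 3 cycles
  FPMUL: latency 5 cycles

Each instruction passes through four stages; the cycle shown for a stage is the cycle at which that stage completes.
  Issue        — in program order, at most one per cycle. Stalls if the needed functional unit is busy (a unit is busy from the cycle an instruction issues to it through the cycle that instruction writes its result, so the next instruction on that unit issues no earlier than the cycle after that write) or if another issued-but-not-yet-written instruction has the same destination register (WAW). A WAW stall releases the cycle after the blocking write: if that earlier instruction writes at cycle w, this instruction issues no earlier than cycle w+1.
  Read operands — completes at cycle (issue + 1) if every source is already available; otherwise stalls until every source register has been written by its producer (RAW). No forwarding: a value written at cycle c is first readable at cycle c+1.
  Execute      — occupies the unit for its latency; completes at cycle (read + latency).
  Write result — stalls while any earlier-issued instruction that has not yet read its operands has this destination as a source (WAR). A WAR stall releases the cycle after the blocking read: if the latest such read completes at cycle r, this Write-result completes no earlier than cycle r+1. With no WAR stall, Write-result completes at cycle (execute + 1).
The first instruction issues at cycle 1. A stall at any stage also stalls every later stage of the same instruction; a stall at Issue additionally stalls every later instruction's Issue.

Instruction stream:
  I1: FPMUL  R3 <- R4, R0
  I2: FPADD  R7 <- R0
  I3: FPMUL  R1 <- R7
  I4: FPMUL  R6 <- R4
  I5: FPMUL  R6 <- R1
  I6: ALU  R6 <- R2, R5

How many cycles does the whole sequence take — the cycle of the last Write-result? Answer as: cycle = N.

cycle = 36

[1] I1 dispatched to FPMUL
[2] I1 operands ready, I2 dispatched to FPADD
[3] I2 operands ready
[6] I2 complete
[7] I1 complete, R7←I2
[8] R3←I1
[9] I3 dispatched to FPMUL
[10] I3 operands ready
[15] I3 complete
[16] R1←I3
[17] I4 dispatched to FPMUL
[18] I4 operands ready
[23] I4 complete
[24] R6←I4
[25] I5 dispatched to FPMUL
[26] I5 operands ready
[31] I5 complete
[32] R6←I5
[33] I6 dispatched to ALU
[34] I6 operands ready
[35] I6 complete
[36] R6←I6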